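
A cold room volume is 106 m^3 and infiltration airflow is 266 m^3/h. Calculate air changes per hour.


ACH = flow / volume
ACH = 266 / 106
ACH = 2.509

2.509


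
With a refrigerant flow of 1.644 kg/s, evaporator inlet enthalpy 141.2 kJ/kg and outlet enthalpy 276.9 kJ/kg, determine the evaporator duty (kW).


dh = 276.9 - 141.2 = 135.7 kJ/kg
Q_evap = m_dot * dh = 1.644 * 135.7
Q_evap = 223.09 kW

223.09


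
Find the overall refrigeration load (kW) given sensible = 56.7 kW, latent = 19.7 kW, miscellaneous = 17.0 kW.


Q_total = Q_s + Q_l + Q_misc
Q_total = 56.7 + 19.7 + 17.0
Q_total = 93.4 kW

93.4


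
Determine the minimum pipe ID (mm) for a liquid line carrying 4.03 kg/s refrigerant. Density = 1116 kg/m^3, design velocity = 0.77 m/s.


A = m_dot / (rho * v) = 4.03 / (1116 * 0.77) = 0.00468975469 m^2
d = sqrt(4*A/pi) * 1000
d = 77.3 mm

77.3


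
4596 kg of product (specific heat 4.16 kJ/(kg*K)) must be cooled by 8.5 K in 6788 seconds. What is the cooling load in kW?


Q = m * cp * dT / t
Q = 4596 * 4.16 * 8.5 / 6788
Q = 23.941 kW

23.941


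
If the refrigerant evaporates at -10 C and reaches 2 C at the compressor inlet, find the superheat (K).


Superheat = T_suction - T_evap
Superheat = 2 - (-10)
Superheat = 12 K

12


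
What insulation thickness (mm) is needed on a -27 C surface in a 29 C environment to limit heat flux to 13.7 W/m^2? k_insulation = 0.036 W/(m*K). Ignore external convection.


dT = 29 - (-27) = 56 K
thickness = k * dT / q_max * 1000
thickness = 0.036 * 56 / 13.7 * 1000
thickness = 147.2 mm

147.2


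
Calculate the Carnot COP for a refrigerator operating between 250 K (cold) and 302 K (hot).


dT = 302 - 250 = 52 K
COP_carnot = T_cold / dT = 250 / 52
COP_carnot = 4.808

4.808


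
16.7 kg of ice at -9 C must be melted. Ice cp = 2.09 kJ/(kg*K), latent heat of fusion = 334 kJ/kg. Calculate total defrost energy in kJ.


Sensible heat = cp * dT = 2.09 * 9 = 18.81 kJ/kg
Total per kg = 18.81 + 334 = 352.81 kJ/kg
Q = m * total = 16.7 * 352.81
Q = 5891.9 kJ

5891.9


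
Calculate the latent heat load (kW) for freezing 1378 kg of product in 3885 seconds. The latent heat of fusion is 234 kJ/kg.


Q_lat = m * h_fg / t
Q_lat = 1378 * 234 / 3885
Q_lat = 83.0 kW

83.0


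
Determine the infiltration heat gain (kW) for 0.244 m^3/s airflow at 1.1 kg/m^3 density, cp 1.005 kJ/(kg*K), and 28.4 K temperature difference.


Q = V_dot * rho * cp * dT
Q = 0.244 * 1.1 * 1.005 * 28.4
Q = 7.661 kW

7.661


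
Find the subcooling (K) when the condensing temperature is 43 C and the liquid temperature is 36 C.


Subcooling = T_cond - T_liquid
Subcooling = 43 - 36
Subcooling = 7 K

7


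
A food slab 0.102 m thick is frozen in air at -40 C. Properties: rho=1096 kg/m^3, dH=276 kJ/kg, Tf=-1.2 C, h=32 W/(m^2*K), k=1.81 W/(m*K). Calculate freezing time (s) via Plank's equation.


dT = -1.2 - (-40) = 38.8 K
term1 = a/(2h) = 0.102/(2*32) = 0.00159375
term2 = a^2/(8k) = 0.102^2/(8*1.81) = 0.0007185082873
t = rho*dH*1000/dT * (term1 + term2)
t = 1096*276*1000/38.8 * (0.00159375 + 0.0007185082873)
t = 18027 s

18027


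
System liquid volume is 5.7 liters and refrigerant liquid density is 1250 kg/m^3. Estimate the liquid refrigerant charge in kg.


Charge = V * rho / 1000
Charge = 5.7 * 1250 / 1000
Charge = 7.13 kg

7.13


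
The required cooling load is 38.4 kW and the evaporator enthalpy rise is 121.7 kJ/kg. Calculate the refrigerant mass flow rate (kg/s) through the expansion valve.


m_dot = Q / dh
m_dot = 38.4 / 121.7
m_dot = 0.3155 kg/s

0.3155


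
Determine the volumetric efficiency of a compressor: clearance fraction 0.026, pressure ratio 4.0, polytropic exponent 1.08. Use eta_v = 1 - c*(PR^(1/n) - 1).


PR^(1/n) = 4.0^(1/1.08) = 3.60963222
eta_v = 1 - 0.026 * (3.60963222 - 1)
eta_v = 0.9321

0.9321


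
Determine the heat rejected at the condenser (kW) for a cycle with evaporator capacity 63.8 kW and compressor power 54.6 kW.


Q_cond = Q_evap + W
Q_cond = 63.8 + 54.6
Q_cond = 118.4 kW

118.4


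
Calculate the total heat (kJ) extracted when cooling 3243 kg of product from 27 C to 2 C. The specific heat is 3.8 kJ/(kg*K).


dT = 27 - (2) = 25 K
Q = m * cp * dT = 3243 * 3.8 * 25
Q = 308085 kJ

308085


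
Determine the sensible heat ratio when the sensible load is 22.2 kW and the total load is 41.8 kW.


SHR = Q_sensible / Q_total
SHR = 22.2 / 41.8
SHR = 0.531

0.531


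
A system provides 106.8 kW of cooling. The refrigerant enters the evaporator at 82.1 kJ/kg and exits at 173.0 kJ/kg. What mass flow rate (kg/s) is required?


dh = 173.0 - 82.1 = 90.9 kJ/kg
m_dot = Q / dh = 106.8 / 90.9 = 1.1749 kg/s

1.1749


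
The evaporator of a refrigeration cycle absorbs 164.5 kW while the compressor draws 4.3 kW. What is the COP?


COP = Q_evap / W
COP = 164.5 / 4.3
COP = 38.256

38.256


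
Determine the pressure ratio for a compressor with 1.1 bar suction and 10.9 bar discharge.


PR = P_high / P_low
PR = 10.9 / 1.1
PR = 9.909

9.909


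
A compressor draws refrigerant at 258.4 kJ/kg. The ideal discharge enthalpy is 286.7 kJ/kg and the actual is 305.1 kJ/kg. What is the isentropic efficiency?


dh_ideal = 286.7 - 258.4 = 28.3 kJ/kg
dh_actual = 305.1 - 258.4 = 46.7 kJ/kg
eta_s = dh_ideal / dh_actual = 28.3 / 46.7
eta_s = 0.606

0.606


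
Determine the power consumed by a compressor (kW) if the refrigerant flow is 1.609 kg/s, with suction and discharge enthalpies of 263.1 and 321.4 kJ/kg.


dh = 321.4 - 263.1 = 58.3 kJ/kg
W = m_dot * dh = 1.609 * 58.3 = 93.8 kW

93.8


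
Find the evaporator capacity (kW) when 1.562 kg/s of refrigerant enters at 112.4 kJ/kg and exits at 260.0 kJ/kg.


dh = 260.0 - 112.4 = 147.6 kJ/kg
Q_evap = m_dot * dh = 1.562 * 147.6
Q_evap = 230.55 kW

230.55


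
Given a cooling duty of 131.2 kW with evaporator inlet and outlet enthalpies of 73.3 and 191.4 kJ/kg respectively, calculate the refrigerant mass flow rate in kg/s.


dh = 191.4 - 73.3 = 118.1 kJ/kg
m_dot = Q / dh = 131.2 / 118.1 = 1.1109 kg/s

1.1109


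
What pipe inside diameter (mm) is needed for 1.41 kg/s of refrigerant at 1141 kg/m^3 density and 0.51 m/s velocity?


A = m_dot / (rho * v) = 1.41 / (1141 * 0.51) = 0.002423055112 m^2
d = sqrt(4*A/pi) * 1000
d = 55.5 mm

55.5


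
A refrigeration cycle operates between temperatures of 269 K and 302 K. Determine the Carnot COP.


dT = 302 - 269 = 33 K
COP_carnot = T_cold / dT = 269 / 33
COP_carnot = 8.152

8.152


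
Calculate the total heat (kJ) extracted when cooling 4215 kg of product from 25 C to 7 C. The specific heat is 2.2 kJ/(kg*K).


dT = 25 - (7) = 18 K
Q = m * cp * dT = 4215 * 2.2 * 18
Q = 166914 kJ

166914


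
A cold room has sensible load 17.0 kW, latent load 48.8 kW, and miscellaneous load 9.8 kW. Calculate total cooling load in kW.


Q_total = Q_s + Q_l + Q_misc
Q_total = 17.0 + 48.8 + 9.8
Q_total = 75.6 kW

75.6


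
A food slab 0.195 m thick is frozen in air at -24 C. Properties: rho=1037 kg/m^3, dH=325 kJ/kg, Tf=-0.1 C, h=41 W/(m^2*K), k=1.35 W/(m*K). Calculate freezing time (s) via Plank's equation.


dT = -0.1 - (-24) = 23.9 K
term1 = a/(2h) = 0.195/(2*41) = 0.00237804878
term2 = a^2/(8k) = 0.195^2/(8*1.35) = 0.003520833333
t = rho*dH*1000/dT * (term1 + term2)
t = 1037*325*1000/23.9 * (0.00237804878 + 0.003520833333)
t = 83183 s

83183


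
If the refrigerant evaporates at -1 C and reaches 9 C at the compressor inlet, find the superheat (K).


Superheat = T_suction - T_evap
Superheat = 9 - (-1)
Superheat = 10 K

10


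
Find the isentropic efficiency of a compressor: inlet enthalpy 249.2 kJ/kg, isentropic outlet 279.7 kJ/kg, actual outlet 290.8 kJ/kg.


dh_ideal = 279.7 - 249.2 = 30.5 kJ/kg
dh_actual = 290.8 - 249.2 = 41.6 kJ/kg
eta_s = dh_ideal / dh_actual = 30.5 / 41.6
eta_s = 0.7332

0.7332


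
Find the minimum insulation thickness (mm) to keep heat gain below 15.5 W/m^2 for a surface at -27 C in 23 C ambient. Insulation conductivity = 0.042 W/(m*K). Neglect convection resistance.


dT = 23 - (-27) = 50 K
thickness = k * dT / q_max * 1000
thickness = 0.042 * 50 / 15.5 * 1000
thickness = 135.5 mm

135.5


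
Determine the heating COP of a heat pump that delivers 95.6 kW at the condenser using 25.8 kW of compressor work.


COP_hp = Q_cond / W
COP_hp = 95.6 / 25.8
COP_hp = 3.705

3.705


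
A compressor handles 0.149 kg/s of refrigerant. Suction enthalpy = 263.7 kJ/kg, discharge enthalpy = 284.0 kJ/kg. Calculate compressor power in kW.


dh = 284.0 - 263.7 = 20.3 kJ/kg
W = m_dot * dh = 0.149 * 20.3 = 3.02 kW

3.02


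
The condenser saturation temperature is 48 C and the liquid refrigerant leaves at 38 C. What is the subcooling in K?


Subcooling = T_cond - T_liquid
Subcooling = 48 - 38
Subcooling = 10 K

10


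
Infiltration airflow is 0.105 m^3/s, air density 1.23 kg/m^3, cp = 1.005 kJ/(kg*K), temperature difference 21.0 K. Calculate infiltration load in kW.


Q = V_dot * rho * cp * dT
Q = 0.105 * 1.23 * 1.005 * 21.0
Q = 2.726 kW

2.726


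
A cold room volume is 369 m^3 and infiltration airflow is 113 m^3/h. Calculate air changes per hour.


ACH = flow / volume
ACH = 113 / 369
ACH = 0.306

0.306


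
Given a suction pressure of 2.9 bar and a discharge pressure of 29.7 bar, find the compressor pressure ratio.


PR = P_high / P_low
PR = 29.7 / 2.9
PR = 10.241

10.241


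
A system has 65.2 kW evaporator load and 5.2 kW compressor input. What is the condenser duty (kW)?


Q_cond = Q_evap + W
Q_cond = 65.2 + 5.2
Q_cond = 70.4 kW

70.4


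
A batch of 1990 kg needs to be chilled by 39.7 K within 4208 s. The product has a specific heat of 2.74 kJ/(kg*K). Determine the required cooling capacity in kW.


Q = m * cp * dT / t
Q = 1990 * 2.74 * 39.7 / 4208
Q = 51.442 kW

51.442


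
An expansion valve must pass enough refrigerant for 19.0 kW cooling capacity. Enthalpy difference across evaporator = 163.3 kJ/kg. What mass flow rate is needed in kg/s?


m_dot = Q / dh
m_dot = 19.0 / 163.3
m_dot = 0.1164 kg/s

0.1164


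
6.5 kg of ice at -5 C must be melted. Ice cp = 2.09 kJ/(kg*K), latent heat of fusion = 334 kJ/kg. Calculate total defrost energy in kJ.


Sensible heat = cp * dT = 2.09 * 5 = 10.45 kJ/kg
Total per kg = 10.45 + 334 = 344.45 kJ/kg
Q = m * total = 6.5 * 344.45
Q = 2238.9 kJ

2238.9


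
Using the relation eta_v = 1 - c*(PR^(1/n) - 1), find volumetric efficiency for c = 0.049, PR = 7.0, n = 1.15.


PR^(1/n) = 7.0^(1/1.15) = 5.43085066
eta_v = 1 - 0.049 * (5.43085066 - 1)
eta_v = 0.7829

0.7829


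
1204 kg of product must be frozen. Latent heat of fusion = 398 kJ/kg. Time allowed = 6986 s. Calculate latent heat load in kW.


Q_lat = m * h_fg / t
Q_lat = 1204 * 398 / 6986
Q_lat = 68.59 kW

68.59


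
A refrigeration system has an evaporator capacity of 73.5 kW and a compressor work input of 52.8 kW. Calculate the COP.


COP = Q_evap / W
COP = 73.5 / 52.8
COP = 1.392

1.392


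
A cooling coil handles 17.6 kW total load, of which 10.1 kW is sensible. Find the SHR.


SHR = Q_sensible / Q_total
SHR = 10.1 / 17.6
SHR = 0.574

0.574


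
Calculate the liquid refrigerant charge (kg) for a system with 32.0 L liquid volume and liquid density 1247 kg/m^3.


Charge = V * rho / 1000
Charge = 32.0 * 1247 / 1000
Charge = 39.9 kg

39.9


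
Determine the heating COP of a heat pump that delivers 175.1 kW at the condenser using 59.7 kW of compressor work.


COP_hp = Q_cond / W
COP_hp = 175.1 / 59.7
COP_hp = 2.933

2.933


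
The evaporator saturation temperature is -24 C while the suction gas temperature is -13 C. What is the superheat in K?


Superheat = T_suction - T_evap
Superheat = -13 - (-24)
Superheat = 11 K

11


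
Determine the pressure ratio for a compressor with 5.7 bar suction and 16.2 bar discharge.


PR = P_high / P_low
PR = 16.2 / 5.7
PR = 2.842

2.842


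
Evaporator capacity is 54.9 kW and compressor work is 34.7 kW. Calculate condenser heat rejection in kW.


Q_cond = Q_evap + W
Q_cond = 54.9 + 34.7
Q_cond = 89.6 kW

89.6


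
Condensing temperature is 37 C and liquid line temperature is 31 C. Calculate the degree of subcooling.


Subcooling = T_cond - T_liquid
Subcooling = 37 - 31
Subcooling = 6 K

6


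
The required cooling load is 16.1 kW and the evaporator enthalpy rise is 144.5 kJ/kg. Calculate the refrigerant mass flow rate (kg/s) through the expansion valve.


m_dot = Q / dh
m_dot = 16.1 / 144.5
m_dot = 0.1114 kg/s

0.1114


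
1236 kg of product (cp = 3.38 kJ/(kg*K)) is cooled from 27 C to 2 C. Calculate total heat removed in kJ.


dT = 27 - (2) = 25 K
Q = m * cp * dT = 1236 * 3.38 * 25
Q = 104442 kJ

104442


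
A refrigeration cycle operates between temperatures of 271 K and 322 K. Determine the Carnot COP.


dT = 322 - 271 = 51 K
COP_carnot = T_cold / dT = 271 / 51
COP_carnot = 5.314

5.314


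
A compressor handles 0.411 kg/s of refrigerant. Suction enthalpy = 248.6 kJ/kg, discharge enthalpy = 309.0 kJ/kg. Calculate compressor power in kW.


dh = 309.0 - 248.6 = 60.4 kJ/kg
W = m_dot * dh = 0.411 * 60.4 = 24.82 kW

24.82


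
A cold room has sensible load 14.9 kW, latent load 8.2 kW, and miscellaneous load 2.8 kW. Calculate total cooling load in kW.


Q_total = Q_s + Q_l + Q_misc
Q_total = 14.9 + 8.2 + 2.8
Q_total = 25.9 kW

25.9


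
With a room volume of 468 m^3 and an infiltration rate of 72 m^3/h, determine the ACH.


ACH = flow / volume
ACH = 72 / 468
ACH = 0.154

0.154


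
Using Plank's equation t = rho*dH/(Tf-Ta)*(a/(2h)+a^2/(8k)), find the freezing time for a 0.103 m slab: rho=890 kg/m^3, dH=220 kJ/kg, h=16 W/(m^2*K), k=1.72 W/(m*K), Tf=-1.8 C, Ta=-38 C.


dT = -1.8 - (-38) = 36.2 K
term1 = a/(2h) = 0.103/(2*16) = 0.00321875
term2 = a^2/(8k) = 0.103^2/(8*1.72) = 0.000771002907
t = rho*dH*1000/dT * (term1 + term2)
t = 890*220*1000/36.2 * (0.00321875 + 0.000771002907)
t = 21580 s

21580


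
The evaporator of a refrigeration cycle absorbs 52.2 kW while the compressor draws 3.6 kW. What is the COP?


COP = Q_evap / W
COP = 52.2 / 3.6
COP = 14.5

14.5


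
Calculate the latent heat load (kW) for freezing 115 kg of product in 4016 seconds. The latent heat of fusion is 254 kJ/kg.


Q_lat = m * h_fg / t
Q_lat = 115 * 254 / 4016
Q_lat = 7.27 kW

7.27


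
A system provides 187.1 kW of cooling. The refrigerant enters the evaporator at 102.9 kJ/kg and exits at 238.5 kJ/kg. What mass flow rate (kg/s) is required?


dh = 238.5 - 102.9 = 135.6 kJ/kg
m_dot = Q / dh = 187.1 / 135.6 = 1.3798 kg/s

1.3798


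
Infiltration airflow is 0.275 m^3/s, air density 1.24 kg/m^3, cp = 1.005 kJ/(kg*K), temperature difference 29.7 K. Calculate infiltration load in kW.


Q = V_dot * rho * cp * dT
Q = 0.275 * 1.24 * 1.005 * 29.7
Q = 10.178 kW

10.178


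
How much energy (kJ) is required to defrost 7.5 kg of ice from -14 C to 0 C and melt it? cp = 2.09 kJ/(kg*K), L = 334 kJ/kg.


Sensible heat = cp * dT = 2.09 * 14 = 29.26 kJ/kg
Total per kg = 29.26 + 334 = 363.26 kJ/kg
Q = m * total = 7.5 * 363.26
Q = 2724.5 kJ

2724.5


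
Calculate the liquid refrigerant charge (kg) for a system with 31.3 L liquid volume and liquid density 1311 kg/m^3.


Charge = V * rho / 1000
Charge = 31.3 * 1311 / 1000
Charge = 41.03 kg

41.03


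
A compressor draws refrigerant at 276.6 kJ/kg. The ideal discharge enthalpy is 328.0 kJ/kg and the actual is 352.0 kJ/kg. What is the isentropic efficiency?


dh_ideal = 328.0 - 276.6 = 51.4 kJ/kg
dh_actual = 352.0 - 276.6 = 75.4 kJ/kg
eta_s = dh_ideal / dh_actual = 51.4 / 75.4
eta_s = 0.6817

0.6817


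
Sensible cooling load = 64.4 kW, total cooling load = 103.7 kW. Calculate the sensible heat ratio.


SHR = Q_sensible / Q_total
SHR = 64.4 / 103.7
SHR = 0.621

0.621


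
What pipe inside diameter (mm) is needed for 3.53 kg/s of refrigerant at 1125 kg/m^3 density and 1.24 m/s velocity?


A = m_dot / (rho * v) = 3.53 / (1125 * 1.24) = 0.00253046595 m^2
d = sqrt(4*A/pi) * 1000
d = 56.8 mm

56.8


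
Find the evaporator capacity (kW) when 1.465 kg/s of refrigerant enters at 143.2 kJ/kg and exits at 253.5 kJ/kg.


dh = 253.5 - 143.2 = 110.3 kJ/kg
Q_evap = m_dot * dh = 1.465 * 110.3
Q_evap = 161.59 kW

161.59


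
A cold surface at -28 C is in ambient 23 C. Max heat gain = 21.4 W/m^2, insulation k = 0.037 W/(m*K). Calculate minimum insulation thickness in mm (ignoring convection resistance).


dT = 23 - (-28) = 51 K
thickness = k * dT / q_max * 1000
thickness = 0.037 * 51 / 21.4 * 1000
thickness = 88.2 mm

88.2


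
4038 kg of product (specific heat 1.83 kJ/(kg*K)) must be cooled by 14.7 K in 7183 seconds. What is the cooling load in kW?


Q = m * cp * dT / t
Q = 4038 * 1.83 * 14.7 / 7183
Q = 15.123 kW

15.123


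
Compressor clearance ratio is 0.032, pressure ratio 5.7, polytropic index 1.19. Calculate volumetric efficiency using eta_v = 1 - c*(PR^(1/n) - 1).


PR^(1/n) = 5.7^(1/1.19) = 4.31706864
eta_v = 1 - 0.032 * (4.31706864 - 1)
eta_v = 0.8939

0.8939


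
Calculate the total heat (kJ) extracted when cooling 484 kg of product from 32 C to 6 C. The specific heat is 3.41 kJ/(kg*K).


dT = 32 - (6) = 26 K
Q = m * cp * dT = 484 * 3.41 * 26
Q = 42911 kJ

42911


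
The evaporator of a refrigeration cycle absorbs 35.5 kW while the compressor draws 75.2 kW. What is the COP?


COP = Q_evap / W
COP = 35.5 / 75.2
COP = 0.472

0.472


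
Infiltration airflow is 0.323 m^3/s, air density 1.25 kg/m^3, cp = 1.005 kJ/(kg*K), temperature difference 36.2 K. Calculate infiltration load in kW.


Q = V_dot * rho * cp * dT
Q = 0.323 * 1.25 * 1.005 * 36.2
Q = 14.689 kW

14.689


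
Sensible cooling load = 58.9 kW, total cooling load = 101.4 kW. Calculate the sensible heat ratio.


SHR = Q_sensible / Q_total
SHR = 58.9 / 101.4
SHR = 0.581

0.581


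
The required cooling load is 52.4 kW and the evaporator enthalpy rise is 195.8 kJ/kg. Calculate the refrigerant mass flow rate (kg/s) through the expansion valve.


m_dot = Q / dh
m_dot = 52.4 / 195.8
m_dot = 0.2676 kg/s

0.2676


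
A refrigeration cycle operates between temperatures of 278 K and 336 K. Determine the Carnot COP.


dT = 336 - 278 = 58 K
COP_carnot = T_cold / dT = 278 / 58
COP_carnot = 4.793

4.793


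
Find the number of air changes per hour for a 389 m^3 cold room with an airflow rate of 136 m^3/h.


ACH = flow / volume
ACH = 136 / 389
ACH = 0.35

0.35


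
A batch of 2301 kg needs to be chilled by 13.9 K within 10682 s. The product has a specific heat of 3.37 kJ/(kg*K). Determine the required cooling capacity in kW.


Q = m * cp * dT / t
Q = 2301 * 3.37 * 13.9 / 10682
Q = 10.09 kW

10.09


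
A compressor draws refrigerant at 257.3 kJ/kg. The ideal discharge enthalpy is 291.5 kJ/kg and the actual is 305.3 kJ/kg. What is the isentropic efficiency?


dh_ideal = 291.5 - 257.3 = 34.2 kJ/kg
dh_actual = 305.3 - 257.3 = 48.0 kJ/kg
eta_s = dh_ideal / dh_actual = 34.2 / 48.0
eta_s = 0.7125

0.7125


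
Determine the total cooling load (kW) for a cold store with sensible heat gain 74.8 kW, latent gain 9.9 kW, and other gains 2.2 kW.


Q_total = Q_s + Q_l + Q_misc
Q_total = 74.8 + 9.9 + 2.2
Q_total = 86.9 kW

86.9


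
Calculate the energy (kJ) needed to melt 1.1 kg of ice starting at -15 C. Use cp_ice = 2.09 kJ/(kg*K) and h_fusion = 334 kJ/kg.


Sensible heat = cp * dT = 2.09 * 15 = 31.35 kJ/kg
Total per kg = 31.35 + 334 = 365.35 kJ/kg
Q = m * total = 1.1 * 365.35
Q = 401.9 kJ

401.9


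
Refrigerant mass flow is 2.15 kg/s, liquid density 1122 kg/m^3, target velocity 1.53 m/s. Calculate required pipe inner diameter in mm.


A = m_dot / (rho * v) = 2.15 / (1122 * 1.53) = 0.001252432048 m^2
d = sqrt(4*A/pi) * 1000
d = 39.9 mm

39.9


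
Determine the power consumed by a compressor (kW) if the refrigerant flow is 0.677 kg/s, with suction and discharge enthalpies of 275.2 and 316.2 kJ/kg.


dh = 316.2 - 275.2 = 41.0 kJ/kg
W = m_dot * dh = 0.677 * 41.0 = 27.76 kW

27.76


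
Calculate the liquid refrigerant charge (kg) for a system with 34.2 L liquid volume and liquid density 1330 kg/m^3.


Charge = V * rho / 1000
Charge = 34.2 * 1330 / 1000
Charge = 45.49 kg

45.49


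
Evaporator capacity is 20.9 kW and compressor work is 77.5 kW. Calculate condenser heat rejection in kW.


Q_cond = Q_evap + W
Q_cond = 20.9 + 77.5
Q_cond = 98.4 kW

98.4


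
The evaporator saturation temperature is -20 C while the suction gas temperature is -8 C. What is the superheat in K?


Superheat = T_suction - T_evap
Superheat = -8 - (-20)
Superheat = 12 K

12


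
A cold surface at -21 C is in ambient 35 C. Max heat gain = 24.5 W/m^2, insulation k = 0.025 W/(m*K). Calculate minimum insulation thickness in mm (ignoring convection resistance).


dT = 35 - (-21) = 56 K
thickness = k * dT / q_max * 1000
thickness = 0.025 * 56 / 24.5 * 1000
thickness = 57.1 mm

57.1


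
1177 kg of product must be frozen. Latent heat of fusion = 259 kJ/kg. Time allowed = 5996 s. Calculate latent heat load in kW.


Q_lat = m * h_fg / t
Q_lat = 1177 * 259 / 5996
Q_lat = 50.84 kW

50.84


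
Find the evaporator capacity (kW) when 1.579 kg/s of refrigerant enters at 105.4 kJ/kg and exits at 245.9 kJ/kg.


dh = 245.9 - 105.4 = 140.5 kJ/kg
Q_evap = m_dot * dh = 1.579 * 140.5
Q_evap = 221.85 kW

221.85


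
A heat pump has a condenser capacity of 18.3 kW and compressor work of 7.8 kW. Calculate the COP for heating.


COP_hp = Q_cond / W
COP_hp = 18.3 / 7.8
COP_hp = 2.346

2.346


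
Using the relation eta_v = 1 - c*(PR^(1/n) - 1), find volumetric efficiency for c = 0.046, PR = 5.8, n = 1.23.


PR^(1/n) = 5.8^(1/1.23) = 4.17516041
eta_v = 1 - 0.046 * (4.17516041 - 1)
eta_v = 0.8539

0.8539


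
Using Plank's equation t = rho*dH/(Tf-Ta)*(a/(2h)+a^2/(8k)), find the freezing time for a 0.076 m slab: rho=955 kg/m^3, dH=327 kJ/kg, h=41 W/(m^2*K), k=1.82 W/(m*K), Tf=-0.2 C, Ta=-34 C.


dT = -0.2 - (-34) = 33.8 K
term1 = a/(2h) = 0.076/(2*41) = 0.0009268292683
term2 = a^2/(8k) = 0.076^2/(8*1.82) = 0.0003967032967
t = rho*dH*1000/dT * (term1 + term2)
t = 955*327*1000/33.8 * (0.0009268292683 + 0.0003967032967)
t = 12228 s

12228


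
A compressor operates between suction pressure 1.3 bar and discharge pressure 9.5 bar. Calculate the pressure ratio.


PR = P_high / P_low
PR = 9.5 / 1.3
PR = 7.308

7.308


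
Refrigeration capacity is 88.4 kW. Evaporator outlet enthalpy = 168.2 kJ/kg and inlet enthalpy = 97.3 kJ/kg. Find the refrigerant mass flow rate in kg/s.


dh = 168.2 - 97.3 = 70.9 kJ/kg
m_dot = Q / dh = 88.4 / 70.9 = 1.2468 kg/s

1.2468


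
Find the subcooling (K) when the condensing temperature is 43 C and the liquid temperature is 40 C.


Subcooling = T_cond - T_liquid
Subcooling = 43 - 40
Subcooling = 3 K

3


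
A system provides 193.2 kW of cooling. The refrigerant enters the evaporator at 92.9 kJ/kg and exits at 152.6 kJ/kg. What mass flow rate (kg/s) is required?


dh = 152.6 - 92.9 = 59.7 kJ/kg
m_dot = Q / dh = 193.2 / 59.7 = 3.2362 kg/s

3.2362


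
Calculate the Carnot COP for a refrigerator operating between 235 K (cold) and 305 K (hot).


dT = 305 - 235 = 70 K
COP_carnot = T_cold / dT = 235 / 70
COP_carnot = 3.357

3.357


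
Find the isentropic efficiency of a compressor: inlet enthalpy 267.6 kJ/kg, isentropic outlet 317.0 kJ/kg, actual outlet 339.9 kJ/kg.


dh_ideal = 317.0 - 267.6 = 49.4 kJ/kg
dh_actual = 339.9 - 267.6 = 72.3 kJ/kg
eta_s = dh_ideal / dh_actual = 49.4 / 72.3
eta_s = 0.6833

0.6833


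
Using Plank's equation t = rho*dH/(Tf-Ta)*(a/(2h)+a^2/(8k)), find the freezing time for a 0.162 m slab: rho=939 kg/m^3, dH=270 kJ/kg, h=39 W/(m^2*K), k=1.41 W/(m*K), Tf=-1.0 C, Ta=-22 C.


dT = -1.0 - (-22) = 21.0 K
term1 = a/(2h) = 0.162/(2*39) = 0.002076923077
term2 = a^2/(8k) = 0.162^2/(8*1.41) = 0.002326595745
t = rho*dH*1000/dT * (term1 + term2)
t = 939*270*1000/21.0 * (0.002076923077 + 0.002326595745)
t = 53163 s

53163


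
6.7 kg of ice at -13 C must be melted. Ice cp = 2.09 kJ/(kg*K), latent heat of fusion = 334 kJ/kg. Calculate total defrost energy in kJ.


Sensible heat = cp * dT = 2.09 * 13 = 27.17 kJ/kg
Total per kg = 27.17 + 334 = 361.17 kJ/kg
Q = m * total = 6.7 * 361.17
Q = 2419.8 kJ

2419.8


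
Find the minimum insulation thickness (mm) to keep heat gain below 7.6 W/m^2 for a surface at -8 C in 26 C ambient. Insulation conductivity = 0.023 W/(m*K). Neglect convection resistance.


dT = 26 - (-8) = 34 K
thickness = k * dT / q_max * 1000
thickness = 0.023 * 34 / 7.6 * 1000
thickness = 102.9 mm

102.9


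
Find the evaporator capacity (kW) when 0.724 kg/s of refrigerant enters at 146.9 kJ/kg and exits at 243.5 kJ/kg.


dh = 243.5 - 146.9 = 96.6 kJ/kg
Q_evap = m_dot * dh = 0.724 * 96.6
Q_evap = 69.94 kW

69.94


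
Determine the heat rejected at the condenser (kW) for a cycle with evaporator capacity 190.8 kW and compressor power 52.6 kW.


Q_cond = Q_evap + W
Q_cond = 190.8 + 52.6
Q_cond = 243.4 kW

243.4


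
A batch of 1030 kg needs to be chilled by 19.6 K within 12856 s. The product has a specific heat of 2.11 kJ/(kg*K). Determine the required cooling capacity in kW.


Q = m * cp * dT / t
Q = 1030 * 2.11 * 19.6 / 12856
Q = 3.313 kW

3.313


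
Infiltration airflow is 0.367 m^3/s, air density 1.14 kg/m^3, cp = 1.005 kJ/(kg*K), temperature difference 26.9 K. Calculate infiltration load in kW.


Q = V_dot * rho * cp * dT
Q = 0.367 * 1.14 * 1.005 * 26.9
Q = 11.311 kW

11.311


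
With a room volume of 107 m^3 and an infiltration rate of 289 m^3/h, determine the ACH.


ACH = flow / volume
ACH = 289 / 107
ACH = 2.701

2.701


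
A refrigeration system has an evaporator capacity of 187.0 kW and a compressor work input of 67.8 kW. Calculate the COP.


COP = Q_evap / W
COP = 187.0 / 67.8
COP = 2.758

2.758


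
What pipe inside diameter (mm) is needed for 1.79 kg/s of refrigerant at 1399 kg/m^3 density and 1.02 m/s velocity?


A = m_dot / (rho * v) = 1.79 / (1399 * 1.02) = 0.001254397399 m^2
d = sqrt(4*A/pi) * 1000
d = 40.0 mm

40.0


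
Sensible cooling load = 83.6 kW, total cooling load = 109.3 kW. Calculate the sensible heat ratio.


SHR = Q_sensible / Q_total
SHR = 83.6 / 109.3
SHR = 0.765

0.765


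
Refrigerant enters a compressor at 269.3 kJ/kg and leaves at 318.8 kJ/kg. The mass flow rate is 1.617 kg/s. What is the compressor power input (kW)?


dh = 318.8 - 269.3 = 49.5 kJ/kg
W = m_dot * dh = 1.617 * 49.5 = 80.04 kW

80.04


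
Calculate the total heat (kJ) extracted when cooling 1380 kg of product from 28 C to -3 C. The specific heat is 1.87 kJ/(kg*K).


dT = 28 - (-3) = 31 K
Q = m * cp * dT = 1380 * 1.87 * 31
Q = 79999 kJ

79999


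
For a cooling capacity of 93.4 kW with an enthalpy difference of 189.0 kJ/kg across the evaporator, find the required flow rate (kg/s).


m_dot = Q / dh
m_dot = 93.4 / 189.0
m_dot = 0.4942 kg/s

0.4942


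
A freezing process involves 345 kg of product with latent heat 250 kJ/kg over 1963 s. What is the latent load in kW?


Q_lat = m * h_fg / t
Q_lat = 345 * 250 / 1963
Q_lat = 43.94 kW

43.94


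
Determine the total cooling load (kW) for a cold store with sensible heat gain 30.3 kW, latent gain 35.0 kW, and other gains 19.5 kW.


Q_total = Q_s + Q_l + Q_misc
Q_total = 30.3 + 35.0 + 19.5
Q_total = 84.8 kW

84.8


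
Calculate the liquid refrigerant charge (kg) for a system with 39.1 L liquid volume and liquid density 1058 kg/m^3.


Charge = V * rho / 1000
Charge = 39.1 * 1058 / 1000
Charge = 41.37 kg

41.37


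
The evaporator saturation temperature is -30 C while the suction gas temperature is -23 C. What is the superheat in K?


Superheat = T_suction - T_evap
Superheat = -23 - (-30)
Superheat = 7 K

7


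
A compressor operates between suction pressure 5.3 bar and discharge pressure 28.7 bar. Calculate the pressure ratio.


PR = P_high / P_low
PR = 28.7 / 5.3
PR = 5.415

5.415


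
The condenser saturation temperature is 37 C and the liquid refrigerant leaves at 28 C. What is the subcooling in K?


Subcooling = T_cond - T_liquid
Subcooling = 37 - 28
Subcooling = 9 K

9


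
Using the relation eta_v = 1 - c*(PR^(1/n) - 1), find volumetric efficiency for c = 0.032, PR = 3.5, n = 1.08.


PR^(1/n) = 3.5^(1/1.08) = 3.1898239
eta_v = 1 - 0.032 * (3.1898239 - 1)
eta_v = 0.9299

0.9299


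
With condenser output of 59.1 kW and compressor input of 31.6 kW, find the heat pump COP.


COP_hp = Q_cond / W
COP_hp = 59.1 / 31.6
COP_hp = 1.87

1.87


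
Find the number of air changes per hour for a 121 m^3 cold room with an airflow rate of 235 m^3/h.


ACH = flow / volume
ACH = 235 / 121
ACH = 1.942

1.942


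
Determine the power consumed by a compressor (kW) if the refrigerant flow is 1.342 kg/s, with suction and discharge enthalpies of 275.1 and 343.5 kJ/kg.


dh = 343.5 - 275.1 = 68.4 kJ/kg
W = m_dot * dh = 1.342 * 68.4 = 91.79 kW

91.79


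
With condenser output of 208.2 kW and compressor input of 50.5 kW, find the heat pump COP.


COP_hp = Q_cond / W
COP_hp = 208.2 / 50.5
COP_hp = 4.123

4.123


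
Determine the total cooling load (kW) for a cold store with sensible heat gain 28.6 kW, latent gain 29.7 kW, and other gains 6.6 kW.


Q_total = Q_s + Q_l + Q_misc
Q_total = 28.6 + 29.7 + 6.6
Q_total = 64.9 kW

64.9


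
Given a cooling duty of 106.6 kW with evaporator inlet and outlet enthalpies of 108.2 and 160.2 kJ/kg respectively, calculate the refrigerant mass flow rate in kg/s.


dh = 160.2 - 108.2 = 52.0 kJ/kg
m_dot = Q / dh = 106.6 / 52.0 = 2.05 kg/s

2.05


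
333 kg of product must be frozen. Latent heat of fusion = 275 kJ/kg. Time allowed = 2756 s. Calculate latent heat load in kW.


Q_lat = m * h_fg / t
Q_lat = 333 * 275 / 2756
Q_lat = 33.23 kW

33.23


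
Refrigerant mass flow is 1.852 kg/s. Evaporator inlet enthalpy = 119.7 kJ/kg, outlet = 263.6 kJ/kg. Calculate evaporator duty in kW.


dh = 263.6 - 119.7 = 143.9 kJ/kg
Q_evap = m_dot * dh = 1.852 * 143.9
Q_evap = 266.5 kW

266.5


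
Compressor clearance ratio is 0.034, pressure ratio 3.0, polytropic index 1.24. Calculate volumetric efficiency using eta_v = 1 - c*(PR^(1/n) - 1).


PR^(1/n) = 3.0^(1/1.24) = 2.42535439
eta_v = 1 - 0.034 * (2.42535439 - 1)
eta_v = 0.9515

0.9515


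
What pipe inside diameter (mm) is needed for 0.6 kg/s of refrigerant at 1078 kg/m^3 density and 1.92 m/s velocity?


A = m_dot / (rho * v) = 0.6 / (1078 * 1.92) = 0.0002898886827 m^2
d = sqrt(4*A/pi) * 1000
d = 19.2 mm

19.2


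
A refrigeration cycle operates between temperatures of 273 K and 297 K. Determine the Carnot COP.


dT = 297 - 273 = 24 K
COP_carnot = T_cold / dT = 273 / 24
COP_carnot = 11.375

11.375


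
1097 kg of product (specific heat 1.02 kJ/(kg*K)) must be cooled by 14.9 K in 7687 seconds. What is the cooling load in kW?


Q = m * cp * dT / t
Q = 1097 * 1.02 * 14.9 / 7687
Q = 2.169 kW

2.169


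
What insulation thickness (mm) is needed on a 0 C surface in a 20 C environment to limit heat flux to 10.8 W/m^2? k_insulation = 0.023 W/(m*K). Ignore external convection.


dT = 20 - (0) = 20 K
thickness = k * dT / q_max * 1000
thickness = 0.023 * 20 / 10.8 * 1000
thickness = 42.6 mm

42.6


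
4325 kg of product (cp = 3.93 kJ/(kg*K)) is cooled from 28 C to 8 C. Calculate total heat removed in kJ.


dT = 28 - (8) = 20 K
Q = m * cp * dT = 4325 * 3.93 * 20
Q = 339945 kJ

339945


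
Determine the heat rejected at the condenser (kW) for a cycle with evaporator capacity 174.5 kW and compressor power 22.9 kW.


Q_cond = Q_evap + W
Q_cond = 174.5 + 22.9
Q_cond = 197.4 kW

197.4


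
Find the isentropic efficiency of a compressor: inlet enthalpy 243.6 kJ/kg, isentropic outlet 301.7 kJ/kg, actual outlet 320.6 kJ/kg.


dh_ideal = 301.7 - 243.6 = 58.1 kJ/kg
dh_actual = 320.6 - 243.6 = 77.0 kJ/kg
eta_s = dh_ideal / dh_actual = 58.1 / 77.0
eta_s = 0.7545

0.7545


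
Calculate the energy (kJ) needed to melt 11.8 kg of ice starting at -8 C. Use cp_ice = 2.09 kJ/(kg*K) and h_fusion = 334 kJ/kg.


Sensible heat = cp * dT = 2.09 * 8 = 16.72 kJ/kg
Total per kg = 16.72 + 334 = 350.72 kJ/kg
Q = m * total = 11.8 * 350.72
Q = 4138.5 kJ

4138.5


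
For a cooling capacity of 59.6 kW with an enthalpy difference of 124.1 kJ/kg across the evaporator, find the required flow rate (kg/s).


m_dot = Q / dh
m_dot = 59.6 / 124.1
m_dot = 0.4803 kg/s

0.4803


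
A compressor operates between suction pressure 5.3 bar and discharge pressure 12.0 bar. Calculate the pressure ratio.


PR = P_high / P_low
PR = 12.0 / 5.3
PR = 2.264

2.264


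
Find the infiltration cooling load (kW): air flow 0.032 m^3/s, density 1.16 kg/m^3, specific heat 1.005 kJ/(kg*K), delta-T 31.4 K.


Q = V_dot * rho * cp * dT
Q = 0.032 * 1.16 * 1.005 * 31.4
Q = 1.171 kW

1.171


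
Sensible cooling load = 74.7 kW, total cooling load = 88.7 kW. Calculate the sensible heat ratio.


SHR = Q_sensible / Q_total
SHR = 74.7 / 88.7
SHR = 0.842

0.842


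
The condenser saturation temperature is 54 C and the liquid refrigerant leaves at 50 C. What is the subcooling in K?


Subcooling = T_cond - T_liquid
Subcooling = 54 - 50
Subcooling = 4 K

4


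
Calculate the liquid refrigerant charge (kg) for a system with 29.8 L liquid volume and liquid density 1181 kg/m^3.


Charge = V * rho / 1000
Charge = 29.8 * 1181 / 1000
Charge = 35.19 kg

35.19


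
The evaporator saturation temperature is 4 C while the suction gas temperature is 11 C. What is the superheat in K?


Superheat = T_suction - T_evap
Superheat = 11 - (4)
Superheat = 7 K

7


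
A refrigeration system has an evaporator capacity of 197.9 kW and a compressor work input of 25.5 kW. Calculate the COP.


COP = Q_evap / W
COP = 197.9 / 25.5
COP = 7.761

7.761


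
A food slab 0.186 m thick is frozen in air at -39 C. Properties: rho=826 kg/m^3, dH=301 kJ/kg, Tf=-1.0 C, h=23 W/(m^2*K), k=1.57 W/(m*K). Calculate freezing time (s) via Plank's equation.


dT = -1.0 - (-39) = 38.0 K
term1 = a/(2h) = 0.186/(2*23) = 0.004043478261
term2 = a^2/(8k) = 0.186^2/(8*1.57) = 0.002754458599
t = rho*dH*1000/dT * (term1 + term2)
t = 826*301*1000/38.0 * (0.004043478261 + 0.002754458599)
t = 44477 s

44477


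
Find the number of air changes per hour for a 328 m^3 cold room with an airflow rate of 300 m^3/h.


ACH = flow / volume
ACH = 300 / 328
ACH = 0.915

0.915


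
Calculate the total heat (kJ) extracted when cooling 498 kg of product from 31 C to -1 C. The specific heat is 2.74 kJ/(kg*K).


dT = 31 - (-1) = 32 K
Q = m * cp * dT = 498 * 2.74 * 32
Q = 43665 kJ

43665


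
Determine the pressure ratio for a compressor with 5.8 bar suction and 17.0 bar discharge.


PR = P_high / P_low
PR = 17.0 / 5.8
PR = 2.931

2.931


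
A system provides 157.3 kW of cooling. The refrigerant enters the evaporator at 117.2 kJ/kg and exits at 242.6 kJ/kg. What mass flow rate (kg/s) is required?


dh = 242.6 - 117.2 = 125.4 kJ/kg
m_dot = Q / dh = 157.3 / 125.4 = 1.2544 kg/s

1.2544


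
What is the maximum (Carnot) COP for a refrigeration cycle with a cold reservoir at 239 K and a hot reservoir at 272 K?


dT = 272 - 239 = 33 K
COP_carnot = T_cold / dT = 239 / 33
COP_carnot = 7.242

7.242


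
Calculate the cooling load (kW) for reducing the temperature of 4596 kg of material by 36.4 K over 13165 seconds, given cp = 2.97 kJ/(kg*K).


Q = m * cp * dT / t
Q = 4596 * 2.97 * 36.4 / 13165
Q = 37.741 kW

37.741


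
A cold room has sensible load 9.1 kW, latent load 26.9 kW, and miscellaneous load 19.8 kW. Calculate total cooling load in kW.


Q_total = Q_s + Q_l + Q_misc
Q_total = 9.1 + 26.9 + 19.8
Q_total = 55.8 kW

55.8


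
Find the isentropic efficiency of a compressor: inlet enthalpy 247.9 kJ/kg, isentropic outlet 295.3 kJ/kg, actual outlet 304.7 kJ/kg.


dh_ideal = 295.3 - 247.9 = 47.4 kJ/kg
dh_actual = 304.7 - 247.9 = 56.8 kJ/kg
eta_s = dh_ideal / dh_actual = 47.4 / 56.8
eta_s = 0.8345

0.8345


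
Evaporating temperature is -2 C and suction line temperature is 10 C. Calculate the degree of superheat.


Superheat = T_suction - T_evap
Superheat = 10 - (-2)
Superheat = 12 K

12


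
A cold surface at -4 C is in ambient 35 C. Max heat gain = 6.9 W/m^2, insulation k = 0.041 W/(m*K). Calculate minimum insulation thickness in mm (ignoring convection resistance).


dT = 35 - (-4) = 39 K
thickness = k * dT / q_max * 1000
thickness = 0.041 * 39 / 6.9 * 1000
thickness = 231.7 mm

231.7


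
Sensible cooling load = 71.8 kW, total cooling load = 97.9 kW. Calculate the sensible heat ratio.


SHR = Q_sensible / Q_total
SHR = 71.8 / 97.9
SHR = 0.733

0.733


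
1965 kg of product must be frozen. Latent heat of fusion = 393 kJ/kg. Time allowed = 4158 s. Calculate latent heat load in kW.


Q_lat = m * h_fg / t
Q_lat = 1965 * 393 / 4158
Q_lat = 185.73 kW

185.73


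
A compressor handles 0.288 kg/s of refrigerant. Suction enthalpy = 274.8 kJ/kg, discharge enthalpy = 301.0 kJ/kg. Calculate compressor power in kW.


dh = 301.0 - 274.8 = 26.2 kJ/kg
W = m_dot * dh = 0.288 * 26.2 = 7.55 kW

7.55


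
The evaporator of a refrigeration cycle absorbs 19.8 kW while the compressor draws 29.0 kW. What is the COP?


COP = Q_evap / W
COP = 19.8 / 29.0
COP = 0.683

0.683


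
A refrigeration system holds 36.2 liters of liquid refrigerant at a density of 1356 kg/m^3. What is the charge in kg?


Charge = V * rho / 1000
Charge = 36.2 * 1356 / 1000
Charge = 49.09 kg

49.09


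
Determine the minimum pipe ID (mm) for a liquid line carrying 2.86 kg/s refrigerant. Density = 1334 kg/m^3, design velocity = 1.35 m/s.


A = m_dot / (rho * v) = 2.86 / (1334 * 1.35) = 0.001588094841 m^2
d = sqrt(4*A/pi) * 1000
d = 45.0 mm

45.0


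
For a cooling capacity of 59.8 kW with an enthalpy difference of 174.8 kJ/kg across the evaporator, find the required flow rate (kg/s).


m_dot = Q / dh
m_dot = 59.8 / 174.8
m_dot = 0.3421 kg/s

0.3421


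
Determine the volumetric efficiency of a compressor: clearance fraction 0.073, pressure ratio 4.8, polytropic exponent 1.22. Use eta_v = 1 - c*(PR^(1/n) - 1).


PR^(1/n) = 4.8^(1/1.22) = 3.6173827
eta_v = 1 - 0.073 * (3.6173827 - 1)
eta_v = 0.8089

0.8089


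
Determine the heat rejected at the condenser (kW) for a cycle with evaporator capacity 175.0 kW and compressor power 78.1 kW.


Q_cond = Q_evap + W
Q_cond = 175.0 + 78.1
Q_cond = 253.1 kW

253.1


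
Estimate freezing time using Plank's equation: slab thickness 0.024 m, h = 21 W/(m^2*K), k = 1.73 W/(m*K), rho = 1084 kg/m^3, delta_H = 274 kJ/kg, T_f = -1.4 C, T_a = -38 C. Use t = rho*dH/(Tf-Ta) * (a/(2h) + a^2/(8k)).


dT = -1.4 - (-38) = 36.6 K
term1 = a/(2h) = 0.024/(2*21) = 0.0005714285714
term2 = a^2/(8k) = 0.024^2/(8*1.73) = 0.00004161849711
t = rho*dH*1000/dT * (term1 + term2)
t = 1084*274*1000/36.6 * (0.0005714285714 + 0.00004161849711)
t = 4975 s

4975


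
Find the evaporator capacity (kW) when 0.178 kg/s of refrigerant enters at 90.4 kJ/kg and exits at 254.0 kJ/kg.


dh = 254.0 - 90.4 = 163.6 kJ/kg
Q_evap = m_dot * dh = 0.178 * 163.6
Q_evap = 29.12 kW

29.12


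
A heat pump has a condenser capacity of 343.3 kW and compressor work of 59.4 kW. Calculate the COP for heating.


COP_hp = Q_cond / W
COP_hp = 343.3 / 59.4
COP_hp = 5.779

5.779


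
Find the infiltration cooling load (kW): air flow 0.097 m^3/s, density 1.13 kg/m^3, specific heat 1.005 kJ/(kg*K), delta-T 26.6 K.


Q = V_dot * rho * cp * dT
Q = 0.097 * 1.13 * 1.005 * 26.6
Q = 2.93 kW

2.93


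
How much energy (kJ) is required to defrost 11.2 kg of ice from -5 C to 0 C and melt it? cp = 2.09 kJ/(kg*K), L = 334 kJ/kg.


Sensible heat = cp * dT = 2.09 * 5 = 10.45 kJ/kg
Total per kg = 10.45 + 334 = 344.45 kJ/kg
Q = m * total = 11.2 * 344.45
Q = 3857.8 kJ

3857.8
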